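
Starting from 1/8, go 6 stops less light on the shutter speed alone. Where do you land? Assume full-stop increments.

1/500s

Shutter speed: 1/8 → 1/15 → 1/30 → 1/60 → 1/125 → 1/250 → 1/500 — 6 stops faster (darker).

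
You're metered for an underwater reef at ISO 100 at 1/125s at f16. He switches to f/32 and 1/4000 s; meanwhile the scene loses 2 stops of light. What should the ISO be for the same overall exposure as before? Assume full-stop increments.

Scene light: 2 stops darker.
Aperture: f/16 → f/22 → f/32 — 2 stops smaller aperture (darker).
Shutter speed: 1/125 → 1/250 → 1/500 → 1/1000 → 1/2000 → 1/4000 — 5 stops faster (darker).
Net so far: 9 stops darker. ISO: 100 → 200 → 400 → 800 → 1600 → 3200 → 6400 → 12800 → 25600 → 51200.

ISO 51200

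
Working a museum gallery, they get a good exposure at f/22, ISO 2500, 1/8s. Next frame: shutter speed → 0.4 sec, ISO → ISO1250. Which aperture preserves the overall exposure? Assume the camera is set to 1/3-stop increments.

Shutter speed: 1/8 → 1/6 → 1/5 → 1/4 → 0.3 → 0.4 — 1 2/3 stops longer (brighter).
ISO: 2500 → 2000 → 1600 → 1250 — 1 stop dropped (darker).
Net change so far: 2/3 stop brighter. Offset with the aperture: f/22 → f/25 → f/29.

f/29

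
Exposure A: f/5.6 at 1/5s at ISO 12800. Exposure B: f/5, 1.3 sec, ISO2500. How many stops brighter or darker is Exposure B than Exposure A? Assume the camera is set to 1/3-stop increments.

Aperture: f/5.6 → f/5 — 1/3 stop opened up (brighter).
Shutter speed: 1/5 → 1/4 → 0.3 → 0.4 → 0.5 → 0.6 → 0.8 → 1 → 1.3 — 2 2/3 stops longer (brighter).
ISO: 12800 → 10000 → 8000 → 6400 → 5000 → 4000 → 3200 → 2500 — 2 1/3 stops dropped (darker).
Net: +1/3 +2 2/3 −2 1/3 = +2/3 stops.

2/3 stop brighter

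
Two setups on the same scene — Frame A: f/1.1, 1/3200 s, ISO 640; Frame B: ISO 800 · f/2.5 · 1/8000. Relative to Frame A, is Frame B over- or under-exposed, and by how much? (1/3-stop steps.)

Aperture: f/1.1 → f/1.2 → f/1.4 → f/1.6 → f/1.8 → f/2 → f/2.2 → f/2.5 — 2 1/3 stops stopped down (darker).
Shutter speed: 1/3200 → 1/4000 → 1/5000 → 1/6400 → 1/8000 — 1 1/3 stops faster (darker).
ISO: 640 → 800 — 1/3 stop raised (brighter).
Net: −2 1/3 −1 1/3 +1/3 = −3 1/3 stops.

3 1/3 stops darker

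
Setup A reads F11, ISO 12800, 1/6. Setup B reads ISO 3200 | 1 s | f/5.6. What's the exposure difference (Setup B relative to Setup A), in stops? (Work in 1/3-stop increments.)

2 2/3 stops brighter

Aperture: f/11 → f/10 → f/9 → f/8 → f/7.1 → f/6.3 → f/5.6 — 2 stops opened up (brighter).
Shutter speed: 1/6 → 1/5 → 1/4 → 0.3 → 0.4 → 0.5 → 0.6 → 0.8 → 1 — 2 2/3 stops longer (brighter).
ISO: 12800 → 10000 → 8000 → 6400 → 5000 → 4000 → 3200 — 2 stops lower (darker).
Net: +2 +2 2/3 −2 = +2 2/3 stops.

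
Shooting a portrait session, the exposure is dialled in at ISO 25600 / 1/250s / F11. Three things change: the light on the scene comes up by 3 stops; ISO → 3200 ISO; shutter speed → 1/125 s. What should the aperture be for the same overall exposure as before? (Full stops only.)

f/16

Scene light: 3 stops brighter.
ISO: 25600 → 12800 → 6400 → 3200 — 3 stops dropped (darker).
Shutter speed: 1/250 → 1/125 — 1 stop longer (brighter).
Net so far: 1 stop brighter. Aperture: f/11 → f/16.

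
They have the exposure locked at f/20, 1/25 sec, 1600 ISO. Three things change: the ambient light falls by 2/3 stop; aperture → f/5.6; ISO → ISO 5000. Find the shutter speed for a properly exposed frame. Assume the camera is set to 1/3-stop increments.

1/640s

Scene light: 2/3 stop darker.
Aperture: f/20 → f/18 → f/16 → f/14 → f/13 → f/11 → f/10 → f/9 → f/8 → f/7.1 → f/6.3 → f/5.6 — 3 2/3 stops wider (brighter).
ISO: 1600 → 2000 → 2500 → 3200 → 4000 → 5000 — 1 2/3 stops raised (brighter).
Net so far: 4 2/3 stops brighter. Shutter speed: 1/25 → 1/30 → 1/40 → 1/50 → 1/60 → 1/80 → 1/100 → 1/125 → 1/160 → 1/200 → 1/250 → 1/320 → 1/400 → 1/500 → 1/640.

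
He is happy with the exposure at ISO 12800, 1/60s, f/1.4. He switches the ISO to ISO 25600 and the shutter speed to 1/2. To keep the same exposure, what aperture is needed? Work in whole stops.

ISO: 12800 → 25600 — 1 stop raised (brighter).
Shutter speed: 1/60 → 1/30 → 1/15 → 1/8 → 1/4 → 1/2 — 5 stops longer (brighter).
Net change so far: 6 stops brighter. Offset with the aperture: f/1.4 → f/2 → f/2.8 → f/4 → f/5.6 → f/8 → f/11.

f/11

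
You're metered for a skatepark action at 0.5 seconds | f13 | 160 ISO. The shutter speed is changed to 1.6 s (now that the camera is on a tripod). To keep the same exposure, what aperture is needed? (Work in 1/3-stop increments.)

Shutter speed: 0.5 → 0.6 → 0.8 → 1 → 1.3 → 1.6 — 1 2/3 stops longer (brighter).
Need 1 2/3 stops darker from the aperture: f/13 → f/14 → f/16 → f/18 → f/20 → f/22.

f/22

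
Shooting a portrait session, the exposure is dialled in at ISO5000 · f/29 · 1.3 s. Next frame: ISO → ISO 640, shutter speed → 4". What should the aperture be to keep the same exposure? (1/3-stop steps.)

ISO: 5000 → 4000 → 3200 → 2500 → 2000 → 1600 → 1250 → 1000 → 800 → 640 — 3 stops lower (darker).
Shutter speed: 1.3 → 1.6 → 2 → 2.5 → 3.2 → 4 — 1 2/3 stops slower (brighter).
Net change so far: 1 1/3 stops darker. Offset with the aperture: f/29 → f/25 → f/22 → f/20 → f/18.

f/18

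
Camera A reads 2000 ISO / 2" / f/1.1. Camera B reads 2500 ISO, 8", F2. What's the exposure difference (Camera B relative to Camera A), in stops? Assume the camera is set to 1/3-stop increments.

Aperture: f/1.1 → f/1.2 → f/1.4 → f/1.6 → f/1.8 → f/2 — 1 2/3 stops narrower (darker).
Shutter speed: 2 → 2.5 → 3.2 → 4 → 5 → 6 → 8 — 2 stops longer (brighter).
ISO: 2000 → 2500 — 1/3 stop higher (brighter).
Net: −1 2/3 +2 +1/3 = +2/3 stops.

2/3 stop brighter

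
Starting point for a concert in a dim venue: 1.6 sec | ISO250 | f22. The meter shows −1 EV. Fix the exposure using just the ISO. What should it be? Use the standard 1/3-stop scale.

Underexposed by 1 stop → need 1 stop brighter.
ISO: 250 → 320 → 400 → 500.

ISO 500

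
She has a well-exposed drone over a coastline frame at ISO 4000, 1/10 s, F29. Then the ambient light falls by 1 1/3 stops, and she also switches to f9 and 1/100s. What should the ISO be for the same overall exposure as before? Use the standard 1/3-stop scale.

Scene light: 1 1/3 stops darker.
Aperture: f/29 → f/25 → f/22 → f/20 → f/18 → f/16 → f/14 → f/13 → f/11 → f/10 → f/9 — 3 1/3 stops opened up (brighter).
Shutter speed: 1/10 → 1/13 → 1/15 → 1/20 → 1/25 → 1/30 → 1/40 → 1/50 → 1/60 → 1/80 → 1/100 — 3 1/3 stops shorter (darker).
Net so far: 1 1/3 stops darker. ISO: 4000 → 5000 → 6400 → 8000 → 10000.

ISO 10000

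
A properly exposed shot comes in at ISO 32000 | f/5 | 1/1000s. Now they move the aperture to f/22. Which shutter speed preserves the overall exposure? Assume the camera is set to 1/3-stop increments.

Aperture: f/5 → f/5.6 → f/6.3 → f/7.1 → f/8 → f/9 → f/10 → f/11 → f/13 → f/14 → f/16 → f/18 → f/20 → f/22 — 4 1/3 stops stopped down (darker).
Need 4 1/3 stops brighter from the shutter speed: 1/1000 → 1/800 → 1/640 → 1/500 → 1/400 → 1/320 → 1/250 → 1/200 → 1/160 → 1/125 → 1/100 → 1/80 → 1/60 → 1/50.

1/50s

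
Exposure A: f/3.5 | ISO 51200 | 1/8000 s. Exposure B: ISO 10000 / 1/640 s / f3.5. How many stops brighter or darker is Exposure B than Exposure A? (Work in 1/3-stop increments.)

1 1/3 stops brighter

Aperture: unchanged.
Shutter speed: 1/8000 → 1/6400 → 1/5000 → 1/4000 → 1/3200 → 1/2500 → 1/2000 → 1/1600 → 1/1250 → 1/1000 → 1/800 → 1/640 — 3 2/3 stops longer (brighter).
ISO: 51200 → 40000 → 32000 → 25600 → 20000 → 16000 → 12800 → 10000 — 2 1/3 stops dropped (darker).
Net: +3 2/3 −2 1/3 = +1 1/3 stops.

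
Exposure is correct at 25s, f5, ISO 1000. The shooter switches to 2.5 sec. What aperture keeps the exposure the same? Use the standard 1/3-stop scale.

Shutter speed: 25 → 20 → 15 → 13 → 10 → 8 → 6 → 5 → 4 → 3.2 → 2.5 — 3 1/3 stops faster (darker).
Need 3 1/3 stops brighter from the aperture: f/5 → f/4.5 → f/4 → f/3.5 → f/3.2 → f/2.8 → f/2.5 → f/2.2 → f/2 → f/1.8 → f/1.6.

f/1.6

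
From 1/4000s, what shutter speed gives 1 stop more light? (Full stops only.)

Shutter speed: 1/4000 → 1/2000 — 1 stop longer (brighter).

1/2000s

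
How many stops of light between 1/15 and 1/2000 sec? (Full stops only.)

1/15 → 1/30 → 1/60 → 1/125 → 1/250 → 1/500 → 1/1000 → 1/2000 — count the steps: 7 stops.

7 stops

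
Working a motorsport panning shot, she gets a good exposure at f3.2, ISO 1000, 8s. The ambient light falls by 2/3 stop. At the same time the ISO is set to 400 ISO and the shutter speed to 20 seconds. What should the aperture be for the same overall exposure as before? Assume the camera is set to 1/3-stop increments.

f/2.5

Scene light: 2/3 stop darker.
ISO: 1000 → 800 → 640 → 500 → 400 — 1 1/3 stops dropped (darker).
Shutter speed: 8 → 10 → 13 → 15 → 20 — 1 1/3 stops longer (brighter).
Net so far: 2/3 stop darker. Aperture: f/3.2 → f/2.8 → f/2.5.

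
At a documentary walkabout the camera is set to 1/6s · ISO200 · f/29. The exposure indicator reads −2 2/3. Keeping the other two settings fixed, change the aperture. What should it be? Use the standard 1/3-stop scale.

Underexposed by 2 2/3 stops → need 2 2/3 stops brighter.
Aperture: f/29 → f/25 → f/22 → f/20 → f/18 → f/16 → f/14 → f/13 → f/11.

f/11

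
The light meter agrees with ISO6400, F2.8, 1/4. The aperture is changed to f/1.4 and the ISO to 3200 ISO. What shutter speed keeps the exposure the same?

1/8s

Aperture: f/2.8 → f/2 → f/1.4 — 2 stops opened up (brighter).
ISO: 6400 → 3200 — 1 stop lower (darker).
Net change so far: 1 stop brighter. Offset with the shutter speed: 1/4 → 1/8.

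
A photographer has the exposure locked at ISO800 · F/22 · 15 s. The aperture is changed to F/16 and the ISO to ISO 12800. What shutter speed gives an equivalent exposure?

1/2s

Aperture: f/22 → f/16 — 1 stop wider (brighter).
ISO: 800 → 1600 → 3200 → 6400 → 12800 — 4 stops raised (brighter).
Net change so far: 5 stops brighter. Offset with the shutter speed: 15 → 8 → 4 → 2 → 1 → 1/2.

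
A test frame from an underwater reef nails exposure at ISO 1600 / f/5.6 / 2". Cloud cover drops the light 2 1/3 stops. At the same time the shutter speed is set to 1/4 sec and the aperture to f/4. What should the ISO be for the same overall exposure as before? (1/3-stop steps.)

Scene light: 2 1/3 stops darker.
Shutter speed: 2 → 1.6 → 1.3 → 1 → 0.8 → 0.6 → 0.5 → 0.4 → 0.3 → 1/4 — 3 stops shorter (darker).
Aperture: f/5.6 → f/5 → f/4.5 → f/4 — 1 stop larger aperture (brighter).
Net so far: 4 1/3 stops darker. ISO: 1600 → 2000 → 2500 → 3200 → 4000 → 5000 → 6400 → 8000 → 10000 → 12800 → 16000 → 20000 → 25600 → 32000.

ISO 32000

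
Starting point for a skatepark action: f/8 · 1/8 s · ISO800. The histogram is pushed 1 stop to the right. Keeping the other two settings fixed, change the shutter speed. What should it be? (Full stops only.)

Overexposed by 1 stop → need 1 stop darker.
Shutter speed: 1/8 → 1/15.

1/15s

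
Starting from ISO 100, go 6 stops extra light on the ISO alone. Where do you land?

ISO: 100 → 200 → 400 → 800 → 1600 → 3200 → 6400 — 6 stops raised (brighter).

ISO 6400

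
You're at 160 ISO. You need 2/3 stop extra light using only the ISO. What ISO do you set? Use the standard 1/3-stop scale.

ISO 250

ISO: 160 → 200 → 250 — 2/3 stop higher (brighter).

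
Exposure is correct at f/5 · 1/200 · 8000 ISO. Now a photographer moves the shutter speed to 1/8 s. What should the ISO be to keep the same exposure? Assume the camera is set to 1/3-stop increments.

ISO 320

Shutter speed: 1/200 → 1/160 → 1/125 → 1/100 → 1/80 → 1/60 → 1/50 → 1/40 → 1/30 → 1/25 → 1/20 → 1/15 → 1/13 → 1/10 → 1/8 — 4 2/3 stops longer (brighter).
Need 4 2/3 stops darker from the ISO: 8000 → 6400 → 5000 → 4000 → 3200 → 2500 → 2000 → 1600 → 1250 → 1000 → 800 → 640 → 500 → 400 → 320.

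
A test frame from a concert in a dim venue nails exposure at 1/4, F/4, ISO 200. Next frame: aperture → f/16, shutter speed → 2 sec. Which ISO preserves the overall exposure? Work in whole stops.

ISO 400

Aperture: f/4 → f/5.6 → f/8 → f/11 → f/16 — 4 stops stopped down (darker).
Shutter speed: 1/4 → 1/2 → 1 → 2 — 3 stops longer (brighter).
Net change so far: 1 stop darker. Offset with the ISO: 200 → 400.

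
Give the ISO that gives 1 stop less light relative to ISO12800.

ISO 6400

ISO: 12800 → 6400 — 1 stop lower (darker).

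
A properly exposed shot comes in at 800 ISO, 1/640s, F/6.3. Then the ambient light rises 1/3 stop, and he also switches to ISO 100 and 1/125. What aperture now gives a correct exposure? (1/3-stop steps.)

f/5.6

Scene light: 1/3 stop brighter.
ISO: 800 → 640 → 500 → 400 → 320 → 250 → 200 → 160 → 125 → 100 — 3 stops lower (darker).
Shutter speed: 1/640 → 1/500 → 1/400 → 1/320 → 1/250 → 1/200 → 1/160 → 1/125 — 2 1/3 stops slower (brighter).
Net so far: 1/3 stop darker. Aperture: f/6.3 → f/5.6.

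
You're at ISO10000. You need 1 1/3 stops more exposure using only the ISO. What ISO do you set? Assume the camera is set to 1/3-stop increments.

ISO 25600

ISO: 10000 → 12800 → 16000 → 20000 → 25600 — 1 1/3 stops raised (brighter).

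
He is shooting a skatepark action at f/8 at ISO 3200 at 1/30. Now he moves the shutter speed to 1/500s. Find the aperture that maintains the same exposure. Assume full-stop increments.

Shutter speed: 1/30 → 1/60 → 1/125 → 1/250 → 1/500 — 4 stops shorter (darker).
Need 4 stops brighter from the aperture: f/8 → f/5.6 → f/4 → f/2.8 → f/2.

f/2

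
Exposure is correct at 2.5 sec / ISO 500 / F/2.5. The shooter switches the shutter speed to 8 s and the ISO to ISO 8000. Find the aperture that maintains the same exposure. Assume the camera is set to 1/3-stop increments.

Shutter speed: 2.5 → 3.2 → 4 → 5 → 6 → 8 — 1 2/3 stops longer (brighter).
ISO: 500 → 640 → 800 → 1000 → 1250 → 1600 → 2000 → 2500 → 3200 → 4000 → 5000 → 6400 → 8000 — 4 stops raised (brighter).
Net change so far: 5 2/3 stops brighter. Offset with the aperture: f/2.5 → f/2.8 → f/3.2 → f/3.5 → f/4 → f/4.5 → f/5 → f/5.6 → f/6.3 → f/7.1 → f/8 → f/9 → f/10 → f/11 → f/13 → f/14 → f/16 → f/18.

f/18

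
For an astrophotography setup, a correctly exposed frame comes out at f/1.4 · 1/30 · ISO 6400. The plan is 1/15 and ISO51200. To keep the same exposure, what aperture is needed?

f/5.6

Shutter speed: 1/30 → 1/15 — 1 stop longer (brighter).
ISO: 6400 → 12800 → 25600 → 51200 — 3 stops higher (brighter).
Net change so far: 4 stops brighter. Offset with the aperture: f/1.4 → f/2 → f/2.8 → f/4 → f/5.6.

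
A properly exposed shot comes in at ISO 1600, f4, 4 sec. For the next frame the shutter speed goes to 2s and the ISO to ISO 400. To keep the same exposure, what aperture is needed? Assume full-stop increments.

f/1.4

Shutter speed: 4 → 2 — 1 stop faster (darker).
ISO: 1600 → 800 → 400 — 2 stops lower (darker).
Net change so far: 3 stops darker. Offset with the aperture: f/4 → f/2.8 → f/2 → f/1.4.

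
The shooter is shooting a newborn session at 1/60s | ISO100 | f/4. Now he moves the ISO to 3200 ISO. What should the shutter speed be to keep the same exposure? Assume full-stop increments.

ISO: 100 → 200 → 400 → 800 → 1600 → 3200 — 5 stops higher (brighter).
Need 5 stops darker from the shutter speed: 1/60 → 1/125 → 1/250 → 1/500 → 1/1000 → 1/2000.

1/2000s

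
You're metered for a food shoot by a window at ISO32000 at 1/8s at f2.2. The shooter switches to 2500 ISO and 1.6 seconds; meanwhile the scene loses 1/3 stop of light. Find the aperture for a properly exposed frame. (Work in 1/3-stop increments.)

f/2

Scene light: 1/3 stop darker.
ISO: 32000 → 25600 → 20000 → 16000 → 12800 → 10000 → 8000 → 6400 → 5000 → 4000 → 3200 → 2500 — 3 2/3 stops dropped (darker).
Shutter speed: 1/8 → 1/6 → 1/5 → 1/4 → 0.3 → 0.4 → 0.5 → 0.6 → 0.8 → 1 → 1.3 → 1.6 — 3 2/3 stops slower (brighter).
Net so far: 1/3 stop darker. Aperture: f/2.2 → f/2.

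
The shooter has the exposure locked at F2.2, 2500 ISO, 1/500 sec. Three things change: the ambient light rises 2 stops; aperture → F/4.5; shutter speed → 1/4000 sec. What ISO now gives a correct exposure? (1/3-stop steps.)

ISO 20000

Scene light: 2 stops brighter.
Aperture: f/2.2 → f/2.5 → f/2.8 → f/3.2 → f/3.5 → f/4 → f/4.5 — 2 stops stopped down (darker).
Shutter speed: 1/500 → 1/640 → 1/800 → 1/1000 → 1/1250 → 1/1600 → 1/2000 → 1/2500 → 1/3200 → 1/4000 — 3 stops shorter (darker).
Net so far: 3 stops darker. ISO: 2500 → 3200 → 4000 → 5000 → 6400 → 8000 → 10000 → 12800 → 16000 → 20000.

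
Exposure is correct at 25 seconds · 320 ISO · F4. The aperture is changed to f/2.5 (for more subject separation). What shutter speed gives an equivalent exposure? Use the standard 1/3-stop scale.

Aperture: f/4 → f/3.5 → f/3.2 → f/2.8 → f/2.5 — 1 1/3 stops larger aperture (brighter).
Need 1 1/3 stops darker from the shutter speed: 25 → 20 → 15 → 13 → 10.

10 s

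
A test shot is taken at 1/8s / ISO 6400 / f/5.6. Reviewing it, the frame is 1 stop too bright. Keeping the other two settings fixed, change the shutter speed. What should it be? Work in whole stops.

1/15s

Overexposed by 1 stop → need 1 stop darker.
Shutter speed: 1/8 → 1/15.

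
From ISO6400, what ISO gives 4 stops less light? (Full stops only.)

ISO: 6400 → 3200 → 1600 → 800 → 400 — 4 stops lower (darker).

ISO 400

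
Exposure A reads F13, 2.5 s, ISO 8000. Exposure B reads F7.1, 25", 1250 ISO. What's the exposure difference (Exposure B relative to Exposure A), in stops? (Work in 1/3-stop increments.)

2 1/3 stops brighter

Aperture: f/13 → f/11 → f/10 → f/9 → f/8 → f/7.1 — 1 2/3 stops wider (brighter).
Shutter speed: 2.5 → 3.2 → 4 → 5 → 6 → 8 → 10 → 13 → 15 → 20 → 25 — 3 1/3 stops slower (brighter).
ISO: 8000 → 6400 → 5000 → 4000 → 3200 → 2500 → 2000 → 1600 → 1250 — 2 2/3 stops dropped (darker).
Net: +1 2/3 +3 1/3 −2 2/3 = +2 1/3 stops.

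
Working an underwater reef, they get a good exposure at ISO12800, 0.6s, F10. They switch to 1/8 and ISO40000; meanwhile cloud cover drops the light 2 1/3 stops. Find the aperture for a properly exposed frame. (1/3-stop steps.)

f/3.5

Scene light: 2 1/3 stops darker.
Shutter speed: 0.6 → 0.5 → 0.4 → 0.3 → 1/4 → 1/5 → 1/6 → 1/8 — 2 1/3 stops faster (darker).
ISO: 12800 → 16000 → 20000 → 25600 → 32000 → 40000 — 1 2/3 stops raised (brighter).
Net so far: 3 stops darker. Aperture: f/10 → f/9 → f/8 → f/7.1 → f/6.3 → f/5.6 → f/5 → f/4.5 → f/4 → f/3.5.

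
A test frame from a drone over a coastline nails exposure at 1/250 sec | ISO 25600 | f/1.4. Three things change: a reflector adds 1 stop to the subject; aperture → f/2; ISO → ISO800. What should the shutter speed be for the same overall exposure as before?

1/8s

Scene light: 1 stop brighter.
Aperture: f/1.4 → f/2 — 1 stop smaller aperture (darker).
ISO: 25600 → 12800 → 6400 → 3200 → 1600 → 800 — 5 stops dropped (darker).
Net so far: 5 stops darker. Shutter speed: 1/250 → 1/125 → 1/60 → 1/30 → 1/15 → 1/8.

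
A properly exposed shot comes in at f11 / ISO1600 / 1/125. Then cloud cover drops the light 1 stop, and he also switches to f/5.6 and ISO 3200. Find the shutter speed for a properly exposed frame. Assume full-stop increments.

Scene light: 1 stop darker.
Aperture: f/11 → f/8 → f/5.6 — 2 stops larger aperture (brighter).
ISO: 1600 → 3200 — 1 stop higher (brighter).
Net so far: 2 stops brighter. Shutter speed: 1/125 → 1/250 → 1/500.

1/500s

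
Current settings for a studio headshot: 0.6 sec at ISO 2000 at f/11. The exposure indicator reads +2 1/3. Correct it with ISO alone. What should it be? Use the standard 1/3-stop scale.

ISO 400

Overexposed by 2 1/3 stops → need 2 1/3 stops darker.
ISO: 2000 → 1600 → 1250 → 1000 → 800 → 640 → 500 → 400.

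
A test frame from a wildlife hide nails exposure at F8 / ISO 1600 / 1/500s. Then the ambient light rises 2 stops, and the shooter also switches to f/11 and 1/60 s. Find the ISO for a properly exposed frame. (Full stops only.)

ISO 100

Scene light: 2 stops brighter.
Aperture: f/8 → f/11 — 1 stop narrower (darker).
Shutter speed: 1/500 → 1/250 → 1/125 → 1/60 — 3 stops longer (brighter).
Net so far: 4 stops brighter. ISO: 1600 → 800 → 400 → 200 → 100.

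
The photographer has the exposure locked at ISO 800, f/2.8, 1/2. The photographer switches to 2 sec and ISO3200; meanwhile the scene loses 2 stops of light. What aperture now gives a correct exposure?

Scene light: 2 stops darker.
Shutter speed: 1/2 → 1 → 2 — 2 stops slower (brighter).
ISO: 800 → 1600 → 3200 — 2 stops raised (brighter).
Net so far: 2 stops brighter. Aperture: f/2.8 → f/4 → f/5.6.

f/5.6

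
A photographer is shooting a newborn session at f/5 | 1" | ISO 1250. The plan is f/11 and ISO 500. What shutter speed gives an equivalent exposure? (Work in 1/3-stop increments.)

Aperture: f/5 → f/5.6 → f/6.3 → f/7.1 → f/8 → f/9 → f/10 → f/11 — 2 1/3 stops stopped down (darker).
ISO: 1250 → 1000 → 800 → 640 → 500 — 1 1/3 stops lower (darker).
Net change so far: 3 2/3 stops darker. Offset with the shutter speed: 1 → 1.3 → 1.6 → 2 → 2.5 → 3.2 → 4 → 5 → 6 → 8 → 10 → 13.

13 s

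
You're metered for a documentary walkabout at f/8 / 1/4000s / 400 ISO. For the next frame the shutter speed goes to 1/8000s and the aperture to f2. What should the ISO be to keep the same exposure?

Shutter speed: 1/4000 → 1/8000 — 1 stop faster (darker).
Aperture: f/8 → f/5.6 → f/4 → f/2.8 → f/2 — 4 stops opened up (brighter).
Net change so far: 3 stops brighter. Offset with the ISO: 400 → 200 → 100 → 50.

ISO 50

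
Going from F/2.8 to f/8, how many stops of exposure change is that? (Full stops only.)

f/2.8 → f/4 → f/5.6 → f/8 — count the steps: 3 stops.

3 stops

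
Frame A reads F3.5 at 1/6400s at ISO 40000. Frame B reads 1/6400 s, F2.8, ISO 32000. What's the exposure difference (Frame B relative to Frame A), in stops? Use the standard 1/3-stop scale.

Aperture: f/3.5 → f/3.2 → f/2.8 — 2/3 stop larger aperture (brighter).
Shutter speed: unchanged.
ISO: 40000 → 32000 — 1/3 stop dropped (darker).
Net: +2/3 −1/3 = +1/3 stops.

1/3 stop brighter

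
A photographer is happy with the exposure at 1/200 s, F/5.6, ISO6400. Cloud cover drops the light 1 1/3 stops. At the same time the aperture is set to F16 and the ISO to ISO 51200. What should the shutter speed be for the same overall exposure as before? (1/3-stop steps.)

Scene light: 1 1/3 stops darker.
Aperture: f/5.6 → f/6.3 → f/7.1 → f/8 → f/9 → f/10 → f/11 → f/13 → f/14 → f/16 — 3 stops smaller aperture (darker).
ISO: 6400 → 8000 → 10000 → 12800 → 16000 → 20000 → 25600 → 32000 → 40000 → 51200 — 3 stops raised (brighter).
Net so far: 1 1/3 stops darker. Shutter speed: 1/200 → 1/160 → 1/125 → 1/100 → 1/80.

1/80s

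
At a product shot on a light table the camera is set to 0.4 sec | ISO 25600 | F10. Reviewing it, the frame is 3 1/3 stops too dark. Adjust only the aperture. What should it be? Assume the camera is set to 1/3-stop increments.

Underexposed by 3 1/3 stops → need 3 1/3 stops brighter.
Aperture: f/10 → f/9 → f/8 → f/7.1 → f/6.3 → f/5.6 → f/5 → f/4.5 → f/4 → f/3.5 → f/3.2.

f/3.2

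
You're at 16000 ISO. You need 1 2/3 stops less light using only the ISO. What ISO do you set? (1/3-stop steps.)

ISO 5000

ISO: 16000 → 12800 → 10000 → 8000 → 6400 → 5000 — 1 2/3 stops dropped (darker).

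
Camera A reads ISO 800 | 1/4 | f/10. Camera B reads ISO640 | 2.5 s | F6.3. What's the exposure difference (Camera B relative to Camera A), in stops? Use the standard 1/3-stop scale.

Aperture: f/10 → f/9 → f/8 → f/7.1 → f/6.3 — 1 1/3 stops wider (brighter).
Shutter speed: 1/4 → 0.3 → 0.4 → 0.5 → 0.6 → 0.8 → 1 → 1.3 → 1.6 → 2 → 2.5 — 3 1/3 stops slower (brighter).
ISO: 800 → 640 — 1/3 stop dropped (darker).
Net: +1 1/3 +3 1/3 −1/3 = +4 1/3 stops.

4 1/3 stops brighter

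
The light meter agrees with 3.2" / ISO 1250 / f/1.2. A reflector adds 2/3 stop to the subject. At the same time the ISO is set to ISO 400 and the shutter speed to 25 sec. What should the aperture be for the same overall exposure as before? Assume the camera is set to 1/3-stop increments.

f/2.5

Scene light: 2/3 stop brighter.
ISO: 1250 → 1000 → 800 → 640 → 500 → 400 — 1 2/3 stops dropped (darker).
Shutter speed: 3.2 → 4 → 5 → 6 → 8 → 10 → 13 → 15 → 20 → 25 — 3 stops longer (brighter).
Net so far: 2 stops brighter. Aperture: f/1.2 → f/1.4 → f/1.6 → f/1.8 → f/2 → f/2.2 → f/2.5.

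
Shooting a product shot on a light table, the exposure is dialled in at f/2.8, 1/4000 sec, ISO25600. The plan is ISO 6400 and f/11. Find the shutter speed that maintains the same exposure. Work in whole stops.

1/60s

ISO: 25600 → 12800 → 6400 — 2 stops dropped (darker).
Aperture: f/2.8 → f/4 → f/5.6 → f/8 → f/11 — 4 stops narrower (darker).
Net change so far: 6 stops darker. Offset with the shutter speed: 1/4000 → 1/2000 → 1/1000 → 1/500 → 1/250 → 1/125 → 1/60.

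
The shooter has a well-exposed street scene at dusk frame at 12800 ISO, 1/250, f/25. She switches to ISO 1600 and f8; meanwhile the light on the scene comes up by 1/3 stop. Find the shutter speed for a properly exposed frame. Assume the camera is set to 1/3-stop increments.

1/400s

Scene light: 1/3 stop brighter.
ISO: 12800 → 10000 → 8000 → 6400 → 5000 → 4000 → 3200 → 2500 → 2000 → 1600 — 3 stops dropped (darker).
Aperture: f/25 → f/22 → f/20 → f/18 → f/16 → f/14 → f/13 → f/11 → f/10 → f/9 → f/8 — 3 1/3 stops wider (brighter).
Net so far: 2/3 stop brighter. Shutter speed: 1/250 → 1/320 → 1/400.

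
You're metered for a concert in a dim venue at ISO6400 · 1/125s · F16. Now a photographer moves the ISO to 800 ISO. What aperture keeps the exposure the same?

f/5.6

ISO: 6400 → 3200 → 1600 → 800 — 3 stops dropped (darker).
Need 3 stops brighter from the aperture: f/16 → f/11 → f/8 → f/5.6.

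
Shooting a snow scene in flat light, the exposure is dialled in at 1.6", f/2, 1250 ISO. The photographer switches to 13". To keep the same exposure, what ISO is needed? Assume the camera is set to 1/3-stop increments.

ISO 160

Shutter speed: 1.6 → 2 → 2.5 → 3.2 → 4 → 5 → 6 → 8 → 10 → 13 — 3 stops longer (brighter).
Need 3 stops darker from the ISO: 1250 → 1000 → 800 → 640 → 500 → 400 → 320 → 250 → 200 → 160.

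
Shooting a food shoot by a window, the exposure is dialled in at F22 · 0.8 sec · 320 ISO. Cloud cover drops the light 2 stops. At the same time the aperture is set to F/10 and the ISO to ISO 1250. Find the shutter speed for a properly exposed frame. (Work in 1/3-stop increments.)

Scene light: 2 stops darker.
Aperture: f/22 → f/20 → f/18 → f/16 → f/14 → f/13 → f/11 → f/10 — 2 1/3 stops opened up (brighter).
ISO: 320 → 400 → 500 → 640 → 800 → 1000 → 1250 — 2 stops raised (brighter).
Net so far: 2 1/3 stops brighter. Shutter speed: 0.8 → 0.6 → 0.5 → 0.4 → 0.3 → 1/4 → 1/5 → 1/6.

1/6s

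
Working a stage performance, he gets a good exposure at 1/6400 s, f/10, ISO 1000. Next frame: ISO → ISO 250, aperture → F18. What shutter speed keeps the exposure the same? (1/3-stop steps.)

1/500s

ISO: 1000 → 800 → 640 → 500 → 400 → 320 → 250 — 2 stops dropped (darker).
Aperture: f/10 → f/11 → f/13 → f/14 → f/16 → f/18 — 1 2/3 stops narrower (darker).
Net change so far: 3 2/3 stops darker. Offset with the shutter speed: 1/6400 → 1/5000 → 1/4000 → 1/3200 → 1/2500 → 1/2000 → 1/1600 → 1/1250 → 1/1000 → 1/800 → 1/640 → 1/500.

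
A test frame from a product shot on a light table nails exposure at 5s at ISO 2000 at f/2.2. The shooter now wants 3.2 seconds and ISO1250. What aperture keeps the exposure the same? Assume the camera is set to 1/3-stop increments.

f/1.4

Shutter speed: 5 → 4 → 3.2 — 2/3 stop faster (darker).
ISO: 2000 → 1600 → 1250 — 2/3 stop lower (darker).
Net change so far: 1 1/3 stops darker. Offset with the aperture: f/2.2 → f/2 → f/1.8 → f/1.6 → f/1.4.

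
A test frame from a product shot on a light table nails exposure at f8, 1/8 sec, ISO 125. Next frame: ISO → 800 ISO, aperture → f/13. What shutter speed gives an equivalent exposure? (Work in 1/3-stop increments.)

1/20s

ISO: 125 → 160 → 200 → 250 → 320 → 400 → 500 → 640 → 800 — 2 2/3 stops higher (brighter).
Aperture: f/8 → f/9 → f/10 → f/11 → f/13 — 1 1/3 stops narrower (darker).
Net change so far: 1 1/3 stops brighter. Offset with the shutter speed: 1/8 → 1/10 → 1/13 → 1/15 → 1/20.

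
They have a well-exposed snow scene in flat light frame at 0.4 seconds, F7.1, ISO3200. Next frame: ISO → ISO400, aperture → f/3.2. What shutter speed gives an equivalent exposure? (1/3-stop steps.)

ISO: 3200 → 2500 → 2000 → 1600 → 1250 → 1000 → 800 → 640 → 500 → 400 — 3 stops dropped (darker).
Aperture: f/7.1 → f/6.3 → f/5.6 → f/5 → f/4.5 → f/4 → f/3.5 → f/3.2 — 2 1/3 stops larger aperture (brighter).
Net change so far: 2/3 stop darker. Offset with the shutter speed: 0.4 → 0.5 → 0.6.

0.6 s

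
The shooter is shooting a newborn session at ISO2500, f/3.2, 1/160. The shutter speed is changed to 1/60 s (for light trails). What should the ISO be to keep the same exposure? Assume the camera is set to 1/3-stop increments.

ISO 1000

Shutter speed: 1/160 → 1/125 → 1/100 → 1/80 → 1/60 — 1 1/3 stops longer (brighter).
Need 1 1/3 stops darker from the ISO: 2500 → 2000 → 1600 → 1250 → 1000.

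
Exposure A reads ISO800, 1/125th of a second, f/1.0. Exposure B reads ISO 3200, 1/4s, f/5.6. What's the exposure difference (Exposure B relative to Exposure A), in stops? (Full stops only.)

2 stops brighter

Aperture: f/1.0 → f/1.4 → f/2 → f/2.8 → f/4 → f/5.6 — 5 stops narrower (darker).
Shutter speed: 1/125 → 1/60 → 1/30 → 1/15 → 1/8 → 1/4 — 5 stops slower (brighter).
ISO: 800 → 1600 → 3200 — 2 stops higher (brighter).
Net: −5 +5 +2 = +2 stops.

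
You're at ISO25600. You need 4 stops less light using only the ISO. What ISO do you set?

ISO 1600

ISO: 25600 → 12800 → 6400 → 3200 → 1600 — 4 stops lower (darker).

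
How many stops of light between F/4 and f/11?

f/4 → f/5.6 → f/8 → f/11 — count the steps: 3 stops.

3 stops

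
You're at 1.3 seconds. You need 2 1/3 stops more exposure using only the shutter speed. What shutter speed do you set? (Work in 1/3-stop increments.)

6 s

Shutter speed: 1.3 → 1.6 → 2 → 2.5 → 3.2 → 4 → 5 → 6 — 2 1/3 stops slower (brighter).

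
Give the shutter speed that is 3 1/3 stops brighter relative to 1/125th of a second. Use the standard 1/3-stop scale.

Shutter speed: 1/125 → 1/100 → 1/80 → 1/60 → 1/50 → 1/40 → 1/30 → 1/25 → 1/20 → 1/15 → 1/13 — 3 1/3 stops longer (brighter).

1/13s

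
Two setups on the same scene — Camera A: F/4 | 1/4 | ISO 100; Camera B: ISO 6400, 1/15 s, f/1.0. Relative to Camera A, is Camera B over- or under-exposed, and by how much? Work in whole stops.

8 stops brighter

Aperture: f/4 → f/2.8 → f/2 → f/1.4 → f/1.0 — 4 stops wider (brighter).
Shutter speed: 1/4 → 1/8 → 1/15 — 2 stops shorter (darker).
ISO: 100 → 200 → 400 → 800 → 1600 → 3200 → 6400 — 6 stops higher (brighter).
Net: +4 −2 +6 = +8 stops.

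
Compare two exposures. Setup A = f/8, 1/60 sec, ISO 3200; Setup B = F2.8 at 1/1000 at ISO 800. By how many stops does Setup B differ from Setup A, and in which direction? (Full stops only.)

3 stops darker

Aperture: f/8 → f/5.6 → f/4 → f/2.8 — 3 stops opened up (brighter).
Shutter speed: 1/60 → 1/125 → 1/250 → 1/500 → 1/1000 — 4 stops faster (darker).
ISO: 3200 → 1600 → 800 — 2 stops dropped (darker).
Net: +3 −4 −2 = −3 stops.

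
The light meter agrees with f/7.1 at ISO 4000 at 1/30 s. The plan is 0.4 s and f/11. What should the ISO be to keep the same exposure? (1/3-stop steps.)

ISO 800

Shutter speed: 1/30 → 1/25 → 1/20 → 1/15 → 1/13 → 1/10 → 1/8 → 1/6 → 1/5 → 1/4 → 0.3 → 0.4 — 3 2/3 stops slower (brighter).
Aperture: f/7.1 → f/8 → f/9 → f/10 → f/11 — 1 1/3 stops narrower (darker).
Net change so far: 2 1/3 stops brighter. Offset with the ISO: 4000 → 3200 → 2500 → 2000 → 1600 → 1250 → 1000 → 800.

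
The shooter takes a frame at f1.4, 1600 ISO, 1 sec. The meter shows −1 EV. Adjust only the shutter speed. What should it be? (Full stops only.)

2 s

Underexposed by 1 stop → need 1 stop brighter.
Shutter speed: 1 → 2.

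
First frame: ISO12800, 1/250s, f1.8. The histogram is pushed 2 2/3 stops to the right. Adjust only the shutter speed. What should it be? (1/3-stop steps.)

Overexposed by 2 2/3 stops → need 2 2/3 stops darker.
Shutter speed: 1/250 → 1/320 → 1/400 → 1/500 → 1/640 → 1/800 → 1/1000 → 1/1250 → 1/1600.

1/1600s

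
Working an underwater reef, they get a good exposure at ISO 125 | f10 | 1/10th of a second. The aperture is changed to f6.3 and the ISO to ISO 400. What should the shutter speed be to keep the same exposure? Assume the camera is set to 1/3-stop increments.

Aperture: f/10 → f/9 → f/8 → f/7.1 → f/6.3 — 1 1/3 stops opened up (brighter).
ISO: 125 → 160 → 200 → 250 → 320 → 400 — 1 2/3 stops raised (brighter).
Net change so far: 3 stops brighter. Offset with the shutter speed: 1/10 → 1/13 → 1/15 → 1/20 → 1/25 → 1/30 → 1/40 → 1/50 → 1/60 → 1/80.

1/80s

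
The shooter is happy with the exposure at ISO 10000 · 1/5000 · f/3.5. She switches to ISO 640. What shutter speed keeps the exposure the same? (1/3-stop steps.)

ISO: 10000 → 8000 → 6400 → 5000 → 4000 → 3200 → 2500 → 2000 → 1600 → 1250 → 1000 → 800 → 640 — 4 stops lower (darker).
Need 4 stops brighter from the shutter speed: 1/5000 → 1/4000 → 1/3200 → 1/2500 → 1/2000 → 1/1600 → 1/1250 → 1/1000 → 1/800 → 1/640 → 1/500 → 1/400 → 1/320.

1/320s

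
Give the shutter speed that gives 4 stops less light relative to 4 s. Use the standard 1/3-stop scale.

Shutter speed: 4 → 3.2 → 2.5 → 2 → 1.6 → 1.3 → 1 → 0.8 → 0.6 → 0.5 → 0.4 → 0.3 → 1/4 — 4 stops shorter (darker).

1/4s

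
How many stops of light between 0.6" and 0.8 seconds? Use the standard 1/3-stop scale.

1/3 stop

0.6 → 0.8 — count the steps: 1 third-stops = 1/3 stop.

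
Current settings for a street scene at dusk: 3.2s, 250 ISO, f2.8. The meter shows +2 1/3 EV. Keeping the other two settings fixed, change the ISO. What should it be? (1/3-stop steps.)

Overexposed by 2 1/3 stops → need 2 1/3 stops darker.
ISO: 250 → 200 → 160 → 125 → 100 → 80 → 64 → 50.

ISO 50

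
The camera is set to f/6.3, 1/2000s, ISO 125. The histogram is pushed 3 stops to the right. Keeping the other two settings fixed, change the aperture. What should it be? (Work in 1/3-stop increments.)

f/18

Overexposed by 3 stops → need 3 stops darker.
Aperture: f/6.3 → f/7.1 → f/8 → f/9 → f/10 → f/11 → f/13 → f/14 → f/16 → f/18.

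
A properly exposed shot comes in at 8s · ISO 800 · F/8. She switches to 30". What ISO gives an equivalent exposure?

ISO 200

Shutter speed: 8 → 15 → 30 — 2 stops longer (brighter).
Need 2 stops darker from the ISO: 800 → 400 → 200.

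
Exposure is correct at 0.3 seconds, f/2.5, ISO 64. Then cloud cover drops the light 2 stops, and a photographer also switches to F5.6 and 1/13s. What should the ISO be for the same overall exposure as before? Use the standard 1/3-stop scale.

ISO 5000

Scene light: 2 stops darker.
Aperture: f/2.5 → f/2.8 → f/3.2 → f/3.5 → f/4 → f/4.5 → f/5 → f/5.6 — 2 1/3 stops narrower (darker).
Shutter speed: 0.3 → 1/4 → 1/5 → 1/6 → 1/8 → 1/10 → 1/13 — 2 stops shorter (darker).
Net so far: 6 1/3 stops darker. ISO: 64 → 80 → 100 → 125 → 160 → 200 → 250 → 320 → 400 → 500 → 640 → 800 → 1000 → 1250 → 1600 → 2000 → 2500 → 3200 → 4000 → 5000.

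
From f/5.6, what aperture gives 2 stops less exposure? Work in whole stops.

Aperture: f/5.6 → f/8 → f/11 — 2 stops stopped down (darker).

f/11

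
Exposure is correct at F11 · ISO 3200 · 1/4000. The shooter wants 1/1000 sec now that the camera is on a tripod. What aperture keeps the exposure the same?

f/22

Shutter speed: 1/4000 → 1/2000 → 1/1000 — 2 stops slower (brighter).
Need 2 stops darker from the aperture: f/11 → f/16 → f/22.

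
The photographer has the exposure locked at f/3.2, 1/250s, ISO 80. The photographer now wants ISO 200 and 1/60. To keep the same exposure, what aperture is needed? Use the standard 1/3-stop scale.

f/10

ISO: 80 → 100 → 125 → 160 → 200 — 1 1/3 stops higher (brighter).
Shutter speed: 1/250 → 1/200 → 1/160 → 1/125 → 1/100 → 1/80 → 1/60 — 2 stops slower (brighter).
Net change so far: 3 1/3 stops brighter. Offset with the aperture: f/3.2 → f/3.5 → f/4 → f/4.5 → f/5 → f/5.6 → f/6.3 → f/7.1 → f/8 → f/9 → f/10.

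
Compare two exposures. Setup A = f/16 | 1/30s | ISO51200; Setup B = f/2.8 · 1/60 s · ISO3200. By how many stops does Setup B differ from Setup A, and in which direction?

same exposure (0 stops)

Aperture: f/16 → f/11 → f/8 → f/5.6 → f/4 → f/2.8 — 5 stops wider (brighter).
Shutter speed: 1/30 → 1/60 — 1 stop shorter (darker).
ISO: 51200 → 25600 → 12800 → 6400 → 3200 — 4 stops dropped (darker).
Net: +5 −1 −4 = 0 stops.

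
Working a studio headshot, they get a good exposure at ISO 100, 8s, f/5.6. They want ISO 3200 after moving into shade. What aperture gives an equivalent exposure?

ISO: 100 → 200 → 400 → 800 → 1600 → 3200 — 5 stops raised (brighter).
Need 5 stops darker from the aperture: f/5.6 → f/8 → f/11 → f/16 → f/22 → f/32.

f/32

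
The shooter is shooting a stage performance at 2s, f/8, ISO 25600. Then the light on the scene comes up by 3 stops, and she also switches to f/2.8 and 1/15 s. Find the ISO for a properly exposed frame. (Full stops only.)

Scene light: 3 stops brighter.
Aperture: f/8 → f/5.6 → f/4 → f/2.8 — 3 stops larger aperture (brighter).
Shutter speed: 2 → 1 → 1/2 → 1/4 → 1/8 → 1/15 — 5 stops faster (darker).
Net so far: 1 stop brighter. ISO: 25600 → 12800.

ISO 12800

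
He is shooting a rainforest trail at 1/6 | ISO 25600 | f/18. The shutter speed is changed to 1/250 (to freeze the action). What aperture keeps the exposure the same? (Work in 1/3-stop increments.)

Shutter speed: 1/6 → 1/8 → 1/10 → 1/13 → 1/15 → 1/20 → 1/25 → 1/30 → 1/40 → 1/50 → 1/60 → 1/80 → 1/100 → 1/125 → 1/160 → 1/200 → 1/250 — 5 1/3 stops faster (darker).
Need 5 1/3 stops brighter from the aperture: f/18 → f/16 → f/14 → f/13 → f/11 → f/10 → f/9 → f/8 → f/7.1 → f/6.3 → f/5.6 → f/5 → f/4.5 → f/4 → f/3.5 → f/3.2 → f/2.8.

f/2.8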